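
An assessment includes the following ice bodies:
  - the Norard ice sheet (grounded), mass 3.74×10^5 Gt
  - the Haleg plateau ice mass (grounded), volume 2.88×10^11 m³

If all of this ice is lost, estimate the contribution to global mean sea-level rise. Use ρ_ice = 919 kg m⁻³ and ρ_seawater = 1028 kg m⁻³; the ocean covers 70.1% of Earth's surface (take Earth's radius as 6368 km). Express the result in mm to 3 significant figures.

≈ 1020 mm

Norard: 3.74×10^5 Gt = 3.740×10^17 kg; dividing by ρ_w = 1028 kg m⁻³ gives 3.638×10^14 m³ of water.
Haleg: 2.88×10^11 m³ × (919/1028) = 2.575×10^11 m³ of water.
Total added water ≈ 3.641×10^14 m³ over 3.57×10^14 m² → Δh = 1.02 m = 1020 mm.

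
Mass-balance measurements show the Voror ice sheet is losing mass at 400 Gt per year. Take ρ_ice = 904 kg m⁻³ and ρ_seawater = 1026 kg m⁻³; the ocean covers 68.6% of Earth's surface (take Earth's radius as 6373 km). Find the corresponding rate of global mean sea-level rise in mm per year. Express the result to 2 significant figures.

≈ 1.1 mm/yr

ρ_w = 1026 kg m⁻³. Annual water volume added = 400 Gt / ρ_w = 4.000×10^14 kg / 1026 kg m⁻³ = 3.899×10^11 m³.
Δh per year = 3.899×10^11 / 3.50×10^14 = 1.11×10^-3 m = 1.1 mm.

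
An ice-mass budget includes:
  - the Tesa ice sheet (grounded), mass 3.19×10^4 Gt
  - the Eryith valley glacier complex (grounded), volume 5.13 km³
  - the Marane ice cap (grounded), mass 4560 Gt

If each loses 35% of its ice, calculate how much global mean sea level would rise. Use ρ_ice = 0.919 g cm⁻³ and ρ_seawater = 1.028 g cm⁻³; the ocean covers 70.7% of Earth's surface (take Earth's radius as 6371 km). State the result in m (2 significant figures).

≈ 0.034 m

Tesa: 0.35 × 3.19×10^4 Gt = 1.116×10^16 kg; dividing by ρ_w = 1.028 g cm⁻³ = 1028 kg m⁻³ gives 1.086×10^13 m³ of water.
Eryith: 0.35 × 5.13 km³ × (919/1028) = 1.605 km³ of water.
Marane: 0.35 × 4560 Gt = 1.596×10^15 kg; dividing by ρ_w = 1028 kg m⁻³ gives 1.553×10^12 m³ of water.
Total added water ≈ 1.242×10^13 m³ over 3.61×10^14 m² → Δh = 0.0344 m.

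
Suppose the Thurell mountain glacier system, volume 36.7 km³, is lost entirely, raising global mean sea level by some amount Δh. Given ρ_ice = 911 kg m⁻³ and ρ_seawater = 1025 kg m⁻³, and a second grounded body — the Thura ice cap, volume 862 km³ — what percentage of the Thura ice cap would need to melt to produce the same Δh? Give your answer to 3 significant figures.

Equal sea-level rise means equal mass of meltwater, i.e. equal mass of ice lost.
Ice mass of Thurell: 3.343×10^13 kg; ice mass of Thura: 7.853×10^14 kg.
Fraction required = 3.343×10^13 / 7.853×10^14 = 0.0426 → 4.26 %.

≈ 4.26 %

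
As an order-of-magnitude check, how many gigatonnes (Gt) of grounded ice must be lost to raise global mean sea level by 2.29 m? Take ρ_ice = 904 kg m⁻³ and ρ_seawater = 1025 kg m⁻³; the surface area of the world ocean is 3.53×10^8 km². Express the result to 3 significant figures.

≈ 8.29×10^5 Gt

Required water volume = Δh × A = 2.29 m × 3.53×10^14 m² = 8.084×10^14 m³.
ρ_w = 1025 kg m⁻³, so the mass of water = 8.084×10^14 m³ × 1025 kg m⁻³ = 8.286×10^17 kg = 8.29×10^5 Gt (and the same mass of ice, by conservation).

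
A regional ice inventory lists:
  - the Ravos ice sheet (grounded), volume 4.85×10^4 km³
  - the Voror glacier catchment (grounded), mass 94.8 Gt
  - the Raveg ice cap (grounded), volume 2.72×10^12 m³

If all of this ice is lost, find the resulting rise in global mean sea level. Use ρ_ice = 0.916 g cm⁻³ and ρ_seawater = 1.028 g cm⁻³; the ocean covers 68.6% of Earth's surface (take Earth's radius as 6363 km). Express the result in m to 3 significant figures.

Ravos: 4.85×10^4 km³ × (916/1028) = 4.322×10^4 km³ of water.
Voror: 94.8 Gt = 9.480×10^13 kg; dividing by ρ_w = 1.028 g cm⁻³ = 1028 kg m⁻³ gives 9.222×10^10 m³ of water.
Raveg: 2.72×10^12 m³ × (916/1028) = 2.424×10^12 m³ of water.
Total added water ≈ 4.573×10^13 m³ over 3.49×10^14 m² → Δh = 0.131 m.

≈ 0.131 m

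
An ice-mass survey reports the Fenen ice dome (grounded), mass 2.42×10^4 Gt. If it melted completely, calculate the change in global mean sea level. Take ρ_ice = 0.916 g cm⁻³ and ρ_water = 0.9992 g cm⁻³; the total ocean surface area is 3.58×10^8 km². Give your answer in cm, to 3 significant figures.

Fenen: 2.42×10^4 Gt = 2.420×10^16 kg; dividing by ρ_w = 0.9992 g cm⁻³ = 999.2 kg m⁻³ gives 2.422×10^13 m³ of water.
Spread over 3.58×10^14 m² of ocean, Δh = 2.422×10^13 / 3.58×10^14 = 0.0677 m = 6.77 cm.

≈ 6.77 cm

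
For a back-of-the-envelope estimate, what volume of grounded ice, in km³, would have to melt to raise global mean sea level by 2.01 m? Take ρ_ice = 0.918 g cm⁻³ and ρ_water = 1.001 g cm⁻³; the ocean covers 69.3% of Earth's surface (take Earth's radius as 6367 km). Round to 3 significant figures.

Required water volume = Δh × A = 2.01 m × 3.53×10^14 m² = 7.096×10^14 m³ = 7.096×10^5 km³.
Ice volume = water volume × ρ_w/ρ_ice = 7.096×10^5 × 1001/918 = 7.74×10^5 km³.

≈ 7.74×10^5 km³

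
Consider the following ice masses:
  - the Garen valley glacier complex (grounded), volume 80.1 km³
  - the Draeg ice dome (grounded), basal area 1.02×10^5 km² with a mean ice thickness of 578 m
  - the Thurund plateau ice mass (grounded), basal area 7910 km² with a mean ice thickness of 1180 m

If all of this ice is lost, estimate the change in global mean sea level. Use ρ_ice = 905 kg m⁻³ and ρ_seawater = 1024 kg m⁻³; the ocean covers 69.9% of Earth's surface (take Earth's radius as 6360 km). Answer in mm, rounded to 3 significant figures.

≈ 170 mm

Garen: 80.1 km³ × (905/1024) = 70.79 km³ of water.
Draeg: ice volume = 1.02×10^5 km² × 578 m = 5.896×10^4 km³; 5.896×10^4 × (905/1024) = 5.210×10^4 km³ of water.
Thurund: ice volume = 7910 km² × 1180 m = 9334 km³; 9334 × (905/1024) = 8249 km³ of water.
Total added water ≈ 6.042×10^13 m³ over 3.55×10^14 m² → Δh = 0.170 m = 170 mm.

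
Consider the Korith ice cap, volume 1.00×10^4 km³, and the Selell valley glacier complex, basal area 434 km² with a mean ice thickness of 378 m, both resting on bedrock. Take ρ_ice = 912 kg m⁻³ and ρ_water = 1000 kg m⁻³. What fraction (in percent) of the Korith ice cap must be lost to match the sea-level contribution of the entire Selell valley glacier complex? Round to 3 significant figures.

Equal sea-level rise means equal mass of meltwater, i.e. equal mass of ice lost.
Ice mass of Selell: 1.496×10^14 kg; ice mass of Korith: 9.120×10^15 kg.
Fraction required = 1.496×10^14 / 9.120×10^15 = 0.0164 → 1.64 %.

≈ 1.64 %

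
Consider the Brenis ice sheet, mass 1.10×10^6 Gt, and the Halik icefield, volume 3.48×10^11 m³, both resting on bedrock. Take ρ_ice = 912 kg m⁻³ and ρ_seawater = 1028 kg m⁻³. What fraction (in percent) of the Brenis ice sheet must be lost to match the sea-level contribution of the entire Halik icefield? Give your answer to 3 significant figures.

Equal sea-level rise means equal mass of meltwater, i.e. equal mass of ice lost.
Ice mass of Halik: 3.174×10^14 kg; ice mass of Brenis: 1.100×10^18 kg.
Fraction required = 3.174×10^14 / 1.100×10^18 = 2.89×10^-4 → 0.0289 %.

≈ 0.0289 %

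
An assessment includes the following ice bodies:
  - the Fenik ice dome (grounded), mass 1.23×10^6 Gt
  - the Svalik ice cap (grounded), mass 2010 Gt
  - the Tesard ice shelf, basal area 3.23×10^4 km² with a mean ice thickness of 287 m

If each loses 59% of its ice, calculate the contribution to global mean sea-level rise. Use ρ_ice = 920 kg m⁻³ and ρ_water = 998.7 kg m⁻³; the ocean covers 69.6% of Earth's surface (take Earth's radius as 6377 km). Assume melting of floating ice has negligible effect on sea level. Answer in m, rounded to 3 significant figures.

≈ 2.05 m

Fenik: 0.59 × 1.23×10^6 Gt = 7.257×10^17 kg; dividing by ρ_w = 998.7 kg m⁻³ gives 7.266×10^14 m³ of water.
Svalik: 0.59 × 2010 Gt = 1.186×10^15 kg; dividing by ρ_w = 998.7 kg m⁻³ gives 1.187×10^12 m³ of water.
The Tesard ice shelf is floating and already displaces its own weight of water, so its melt adds essentially nothing to sea level.
Total added water ≈ 7.278×10^14 m³ over 3.56×10^14 m² → Δh = 2.05 m.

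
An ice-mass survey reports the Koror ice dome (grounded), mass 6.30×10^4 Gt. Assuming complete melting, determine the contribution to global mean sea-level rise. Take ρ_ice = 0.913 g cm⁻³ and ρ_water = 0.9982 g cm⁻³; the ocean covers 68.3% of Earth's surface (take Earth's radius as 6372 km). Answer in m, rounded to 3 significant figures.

≈ 0.181 m

Koror: 6.30×10^4 Gt = 6.300×10^16 kg; dividing by ρ_w = 0.9982 g cm⁻³ = 998.2 kg m⁻³ gives 6.311×10^13 m³ of water.
Spread over 3.48×10^14 m² of ocean, Δh = 6.311×10^13 / 3.48×10^14 = 0.181 m.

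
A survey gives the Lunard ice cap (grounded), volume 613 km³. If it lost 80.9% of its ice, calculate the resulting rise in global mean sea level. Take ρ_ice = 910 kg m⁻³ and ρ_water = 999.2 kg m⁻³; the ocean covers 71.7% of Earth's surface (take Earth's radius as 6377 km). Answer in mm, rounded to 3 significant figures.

Lunard: 0.809 × 613 km³ × (910/999.2) = 451.6 km³ of water.
Spread over 3.66×10^14 m² of ocean, Δh = 4.516×10^11 / 3.66×10^14 = 1.23×10^-3 m = 1.23 mm.

≈ 1.23 mm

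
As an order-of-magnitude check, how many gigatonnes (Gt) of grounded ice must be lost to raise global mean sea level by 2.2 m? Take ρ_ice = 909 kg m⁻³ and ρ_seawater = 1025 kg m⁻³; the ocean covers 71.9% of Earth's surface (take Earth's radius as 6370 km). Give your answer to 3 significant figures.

≈ 8.27×10^5 Gt

Required water volume = Δh × A = 2.2 m × 3.67×10^14 m² = 8.066×10^14 m³.
ρ_w = 1025 kg m⁻³, so the mass of water = 8.066×10^14 m³ × 1025 kg m⁻³ = 8.267×10^17 kg = 8.27×10^5 Gt (and the same mass of ice, by conservation).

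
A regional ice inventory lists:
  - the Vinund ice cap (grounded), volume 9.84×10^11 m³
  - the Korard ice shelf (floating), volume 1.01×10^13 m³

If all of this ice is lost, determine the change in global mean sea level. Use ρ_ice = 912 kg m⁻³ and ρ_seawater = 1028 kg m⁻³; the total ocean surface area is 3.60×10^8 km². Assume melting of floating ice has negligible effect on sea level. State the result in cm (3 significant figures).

Vinund: 9.84×10^11 m³ × (912/1028) = 8.730×10^11 m³ of water.
The Korard ice shelf is floating and already displaces its own weight of water, so its melt adds essentially nothing to sea level.
Total added water ≈ 8.730×10^11 m³ over 3.60×10^14 m² → Δh = 2.42×10^-3 m = 0.242 cm.

≈ 0.242 cm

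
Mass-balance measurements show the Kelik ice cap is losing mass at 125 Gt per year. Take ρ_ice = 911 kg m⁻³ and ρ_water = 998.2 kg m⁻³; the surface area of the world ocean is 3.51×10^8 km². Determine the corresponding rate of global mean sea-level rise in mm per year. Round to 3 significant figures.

ρ_w = 998.2 kg m⁻³. Annual water volume added = 125 Gt / ρ_w = 1.250×10^14 kg / 998.2 kg m⁻³ = 1.252×10^11 m³.
Δh per year = 1.252×10^11 / 3.51×10^14 = 3.57×10^-4 m = 0.357 mm.

≈ 0.357 mm/yr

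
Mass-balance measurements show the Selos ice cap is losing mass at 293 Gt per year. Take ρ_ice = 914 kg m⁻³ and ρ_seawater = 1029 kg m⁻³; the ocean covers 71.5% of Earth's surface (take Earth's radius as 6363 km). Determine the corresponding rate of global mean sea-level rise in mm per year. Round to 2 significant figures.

ρ_w = 1029 kg m⁻³. Annual water volume added = 293 Gt / ρ_w = 2.930×10^14 kg / 1029 kg m⁻³ = 2.847×10^11 m³.
Δh per year = 2.847×10^11 / 3.64×10^14 = 7.83×10^-4 m = 0.78 mm.

≈ 0.78 mm/yr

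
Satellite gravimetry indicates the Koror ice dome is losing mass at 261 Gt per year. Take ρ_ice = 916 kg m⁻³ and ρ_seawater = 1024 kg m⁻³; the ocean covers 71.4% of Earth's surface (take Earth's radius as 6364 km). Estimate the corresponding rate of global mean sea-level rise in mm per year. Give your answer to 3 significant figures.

≈ 0.701 mm/yr

ρ_w = 1024 kg m⁻³. Annual water volume added = 261 Gt / ρ_w = 2.610×10^14 kg / 1024 kg m⁻³ = 2.549×10^11 m³.
Δh per year = 2.549×10^11 / 3.63×10^14 = 7.01×10^-4 m = 0.701 mm.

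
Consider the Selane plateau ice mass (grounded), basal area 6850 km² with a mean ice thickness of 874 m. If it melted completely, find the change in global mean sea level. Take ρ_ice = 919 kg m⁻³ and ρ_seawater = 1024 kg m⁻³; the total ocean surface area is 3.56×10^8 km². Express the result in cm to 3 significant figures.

Selane: ice volume = 6850 km² × 874 m = 5987 km³; 5987 × (919/1024) = 5373 km³ of water.
Spread over 3.56×10^14 m² of ocean, Δh = 5.373×10^12 / 3.56×10^14 = 0.0151 m = 1.51 cm.

≈ 1.51 cm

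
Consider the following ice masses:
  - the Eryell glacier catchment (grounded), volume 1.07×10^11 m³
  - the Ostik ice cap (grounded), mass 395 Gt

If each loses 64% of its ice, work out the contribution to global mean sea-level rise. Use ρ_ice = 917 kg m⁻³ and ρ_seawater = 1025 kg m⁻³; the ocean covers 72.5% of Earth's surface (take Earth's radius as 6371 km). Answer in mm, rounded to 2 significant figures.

Eryell: 0.64 × 1.07×10^11 m³ × (917/1025) = 6.126×10^10 m³ of water.
Ostik: 0.64 × 395 Gt = 2.528×10^14 kg; dividing by ρ_w = 1025 kg m⁻³ gives 2.466×10^11 m³ of water.
Total added water ≈ 3.079×10^11 m³ over 3.70×10^14 m² → Δh = 8.33×10^-4 m = 0.83 mm.

≈ 0.83 mm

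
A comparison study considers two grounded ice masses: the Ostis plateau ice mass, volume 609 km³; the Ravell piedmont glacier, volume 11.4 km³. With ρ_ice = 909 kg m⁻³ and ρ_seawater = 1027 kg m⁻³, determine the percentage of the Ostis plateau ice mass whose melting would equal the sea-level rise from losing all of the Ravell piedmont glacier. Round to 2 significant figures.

Equal sea-level rise means equal mass of meltwater, i.e. equal mass of ice lost.
Ice mass of Ravell: 1.036×10^13 kg; ice mass of Ostis: 5.536×10^14 kg.
Fraction required = 1.036×10^13 / 5.536×10^14 = 0.0187 → 1.9 %.

≈ 1.9 %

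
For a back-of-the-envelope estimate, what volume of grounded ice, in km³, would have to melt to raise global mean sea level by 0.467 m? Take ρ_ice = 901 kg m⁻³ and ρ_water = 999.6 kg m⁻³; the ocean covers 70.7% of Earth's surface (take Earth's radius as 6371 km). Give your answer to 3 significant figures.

Required water volume = Δh × A = 0.467 m × 3.61×10^14 m² = 1.684×10^14 m³ = 1.684×10^5 km³.
Ice volume = water volume × ρ_w/ρ_ice = 1.684×10^5 × 999.6/901 = 1.87×10^5 km³.

≈ 1.87×10^5 km³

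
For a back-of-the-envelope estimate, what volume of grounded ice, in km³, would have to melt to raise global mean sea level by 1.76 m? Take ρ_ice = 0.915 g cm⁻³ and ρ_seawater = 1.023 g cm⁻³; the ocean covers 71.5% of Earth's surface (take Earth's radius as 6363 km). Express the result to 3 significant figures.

Required water volume = Δh × A = 1.76 m × 3.64×10^14 m² = 6.403×10^14 m³ = 6.403×10^5 km³.
Ice volume = water volume × ρ_w/ρ_ice = 6.403×10^5 × 1023/915 = 7.16×10^5 km³.

≈ 7.16×10^5 km³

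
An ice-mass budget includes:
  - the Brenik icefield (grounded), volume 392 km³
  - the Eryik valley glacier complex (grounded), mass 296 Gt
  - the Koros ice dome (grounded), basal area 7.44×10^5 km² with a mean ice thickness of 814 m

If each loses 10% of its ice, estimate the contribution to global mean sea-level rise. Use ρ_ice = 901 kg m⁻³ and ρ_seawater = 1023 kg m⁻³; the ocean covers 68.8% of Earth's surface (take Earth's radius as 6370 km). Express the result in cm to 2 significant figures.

Brenik: 0.1 × 392 km³ × (901/1023) = 34.53 km³ of water.
Eryik: 0.1 × 296 Gt = 2.960×10^13 kg; dividing by ρ_w = 1023 kg m⁻³ gives 2.893×10^10 m³ of water.
Koros: ice volume = 7.44×10^5 km² × 814 m = 6.056×10^5 km³; 0.1 × 6.056×10^5 × (901/1023) = 5.334×10^4 km³ of water.
Total added water ≈ 5.340×10^13 m³ over 3.51×10^14 m² → Δh = 0.152 m = 15 cm.

≈ 15 cm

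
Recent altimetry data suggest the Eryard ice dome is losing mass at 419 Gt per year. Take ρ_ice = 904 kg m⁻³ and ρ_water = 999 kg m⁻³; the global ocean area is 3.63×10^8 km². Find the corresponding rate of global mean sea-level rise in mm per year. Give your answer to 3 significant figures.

ρ_w = 999 kg m⁻³. Annual water volume added = 419 Gt / ρ_w = 4.190×10^14 kg / 999 kg m⁻³ = 4.194×10^11 m³.
Δh per year = 4.194×10^11 / 3.63×10^14 = 1.16×10^-3 m = 1.16 mm.

≈ 1.16 mm/yr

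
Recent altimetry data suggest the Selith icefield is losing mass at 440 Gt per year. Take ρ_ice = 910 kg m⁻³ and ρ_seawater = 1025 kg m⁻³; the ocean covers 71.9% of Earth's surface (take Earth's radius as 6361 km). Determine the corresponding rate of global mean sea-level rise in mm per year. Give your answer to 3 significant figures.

ρ_w = 1025 kg m⁻³. Annual water volume added = 440 Gt / ρ_w = 4.400×10^14 kg / 1025 kg m⁻³ = 4.293×10^11 m³.
Δh per year = 4.293×10^11 / 3.66×10^14 = 1.17×10^-3 m = 1.17 mm.

≈ 1.17 mm/yr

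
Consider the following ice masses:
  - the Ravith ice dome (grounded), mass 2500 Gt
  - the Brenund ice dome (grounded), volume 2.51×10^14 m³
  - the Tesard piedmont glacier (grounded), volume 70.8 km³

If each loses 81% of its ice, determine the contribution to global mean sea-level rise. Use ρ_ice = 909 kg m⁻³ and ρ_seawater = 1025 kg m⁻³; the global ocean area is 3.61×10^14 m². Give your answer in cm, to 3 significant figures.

≈ 50.5 cm

Ravith: 0.81 × 2500 Gt = 2.025×10^15 kg; dividing by ρ_w = 1025 kg m⁻³ gives 1.976×10^12 m³ of water.
Brenund: 0.81 × 2.51×10^14 m³ × (909/1025) = 1.803×10^14 m³ of water.
Tesard: 0.81 × 70.8 km³ × (909/1025) = 50.86 km³ of water.
Total added water ≈ 1.823×10^14 m³ over 3.61×10^14 m² → Δh = 0.505 m = 50.5 cm.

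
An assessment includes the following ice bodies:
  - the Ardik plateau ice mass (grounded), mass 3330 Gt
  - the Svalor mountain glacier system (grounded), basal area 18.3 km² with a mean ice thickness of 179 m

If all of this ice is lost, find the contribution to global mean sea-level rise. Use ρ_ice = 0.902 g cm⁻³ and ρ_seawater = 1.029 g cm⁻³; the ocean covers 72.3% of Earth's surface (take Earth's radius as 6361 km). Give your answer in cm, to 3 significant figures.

≈ 0.881 cm

Ardik: 3330 Gt = 3.330×10^15 kg; dividing by ρ_w = 1.029 g cm⁻³ = 1029 kg m⁻³ gives 3.236×10^12 m³ of water.
Svalor: ice volume = 18.3 km² × 179 m = 3.276 km³; 3.276 × (902/1029) = 2.871 km³ of water.
Total added water ≈ 3.239×10^12 m³ over 3.68×10^14 m² → Δh = 8.81×10^-3 m = 0.881 cm.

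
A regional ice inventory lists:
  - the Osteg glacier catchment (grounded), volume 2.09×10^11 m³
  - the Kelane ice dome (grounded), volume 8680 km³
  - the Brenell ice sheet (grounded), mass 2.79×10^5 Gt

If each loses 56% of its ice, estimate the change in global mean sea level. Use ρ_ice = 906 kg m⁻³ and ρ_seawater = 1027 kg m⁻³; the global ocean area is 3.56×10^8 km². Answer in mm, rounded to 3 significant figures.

Osteg: 0.56 × 2.09×10^11 m³ × (906/1027) = 1.033×10^11 m³ of water.
Kelane: 0.56 × 8680 km³ × (906/1027) = 4288 km³ of water.
Brenell: 0.56 × 2.79×10^5 Gt = 1.562×10^17 kg; dividing by ρ_w = 1027 kg m⁻³ gives 1.521×10^14 m³ of water.
Total added water ≈ 1.565×10^14 m³ over 3.56×10^14 m² → Δh = 0.440 m = 440 mm.

≈ 440 mm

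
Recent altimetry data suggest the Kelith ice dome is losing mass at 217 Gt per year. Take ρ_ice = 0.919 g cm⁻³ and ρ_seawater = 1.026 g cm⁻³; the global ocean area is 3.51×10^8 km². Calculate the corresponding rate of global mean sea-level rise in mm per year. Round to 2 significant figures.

ρ_w = 1.026 g cm⁻³ = 1026 kg m⁻³. Annual water volume added = 217 Gt / ρ_w = 2.170×10^14 kg / 1026 kg m⁻³ = 2.115×10^11 m³.
Δh per year = 2.115×10^11 / 3.51×10^14 = 6.03×10^-4 m = 0.60 mm.

≈ 0.60 mm/yr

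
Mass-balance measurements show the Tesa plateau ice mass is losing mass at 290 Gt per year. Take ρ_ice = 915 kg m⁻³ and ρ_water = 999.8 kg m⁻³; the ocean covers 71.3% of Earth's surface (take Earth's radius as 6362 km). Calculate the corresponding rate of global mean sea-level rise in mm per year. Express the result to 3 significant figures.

ρ_w = 999.8 kg m⁻³. Annual water volume added = 290 Gt / ρ_w = 2.900×10^14 kg / 999.8 kg m⁻³ = 2.901×10^11 m³.
Δh per year = 2.901×10^11 / 3.63×10^14 = 8.00×10^-4 m = 0.800 mm.

≈ 0.800 mm/yr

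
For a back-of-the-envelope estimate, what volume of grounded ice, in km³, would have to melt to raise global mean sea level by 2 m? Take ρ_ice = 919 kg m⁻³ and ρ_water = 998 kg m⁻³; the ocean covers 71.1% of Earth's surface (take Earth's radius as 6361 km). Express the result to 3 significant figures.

Required water volume = Δh × A = 2 m × 3.62×10^14 m² = 7.230×10^14 m³ = 7.230×10^5 km³.
Ice volume = water volume × ρ_w/ρ_ice = 7.230×10^5 × 998/919 = 7.85×10^5 km³.

≈ 7.85×10^5 km³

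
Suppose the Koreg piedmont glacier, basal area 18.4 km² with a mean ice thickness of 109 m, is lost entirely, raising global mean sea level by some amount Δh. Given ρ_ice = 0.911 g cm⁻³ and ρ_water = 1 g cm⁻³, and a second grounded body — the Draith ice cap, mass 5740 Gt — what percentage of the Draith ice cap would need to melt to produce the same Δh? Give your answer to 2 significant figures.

≈ 0.032 %

Equal sea-level rise means equal mass of meltwater, i.e. equal mass of ice lost.
Ice mass of Koreg: 1.827×10^12 kg; ice mass of Draith: 5.740×10^15 kg.
Fraction required = 1.827×10^12 / 5.740×10^15 = 3.18×10^-4 → 0.032 %.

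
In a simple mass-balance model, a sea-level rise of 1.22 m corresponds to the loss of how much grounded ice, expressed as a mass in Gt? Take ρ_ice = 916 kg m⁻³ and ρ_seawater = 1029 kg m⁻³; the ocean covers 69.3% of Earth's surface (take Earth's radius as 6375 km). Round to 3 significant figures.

Required water volume = Δh × A = 1.22 m × 3.54×10^14 m² = 4.318×10^14 m³.
ρ_w = 1029 kg m⁻³, so the mass of water = 4.318×10^14 m³ × 1029 kg m⁻³ = 4.443×10^17 kg = 4.44×10^5 Gt (and the same mass of ice, by conservation).

≈ 4.44×10^5 Gt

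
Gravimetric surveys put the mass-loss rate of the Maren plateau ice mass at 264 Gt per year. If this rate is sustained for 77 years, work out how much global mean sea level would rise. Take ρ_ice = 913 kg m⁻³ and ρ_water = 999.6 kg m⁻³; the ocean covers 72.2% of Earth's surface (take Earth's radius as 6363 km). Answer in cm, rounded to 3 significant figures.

≈ 5.54 cm

Total mass lost = 264 Gt/yr × 77 yr = 2.033×10^4 Gt = 2.033×10^16 kg.
ρ_w = 999.6 kg m⁻³, so water volume = 2.033×10^16 / 999.6 = 2.034×10^13 m³.
Δh = 2.034×10^13 / 3.67×10^14 = 0.0554 m = 5.54 cm.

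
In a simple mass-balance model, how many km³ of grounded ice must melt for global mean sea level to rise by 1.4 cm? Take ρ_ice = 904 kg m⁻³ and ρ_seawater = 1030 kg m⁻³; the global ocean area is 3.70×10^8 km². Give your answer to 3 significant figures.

≈ 5900 km³

Required water volume = Δh × A = 0.014 m × 3.70×10^14 m² = 5.180×10^12 m³ = 5180 km³.
Ice volume = water volume × ρ_w/ρ_ice = 5180 × 1030/904 = 5900 km³.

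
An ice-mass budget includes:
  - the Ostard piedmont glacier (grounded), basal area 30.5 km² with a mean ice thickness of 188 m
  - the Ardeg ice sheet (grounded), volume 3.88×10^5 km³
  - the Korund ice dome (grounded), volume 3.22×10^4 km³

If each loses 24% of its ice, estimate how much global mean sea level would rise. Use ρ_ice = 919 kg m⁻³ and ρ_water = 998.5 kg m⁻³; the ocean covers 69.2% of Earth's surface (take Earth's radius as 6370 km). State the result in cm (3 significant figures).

Ostard: ice volume = 30.5 km² × 188 m = 5.734 km³; 0.24 × 5.734 × (919/998.5) = 1.267 km³ of water.
Ardeg: 0.24 × 3.88×10^5 km³ × (919/998.5) = 8.571×10^4 km³ of water.
Korund: 0.24 × 3.22×10^4 km³ × (919/998.5) = 7113 km³ of water.
Total added water ≈ 9.282×10^13 m³ over 3.53×10^14 m² → Δh = 0.263 m = 26.3 cm.

≈ 26.3 cm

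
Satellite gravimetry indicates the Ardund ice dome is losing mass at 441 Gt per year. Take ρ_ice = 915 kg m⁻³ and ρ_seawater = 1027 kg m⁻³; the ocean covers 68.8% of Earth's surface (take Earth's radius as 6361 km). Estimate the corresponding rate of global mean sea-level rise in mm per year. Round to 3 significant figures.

≈ 1.23 mm/yr

ρ_w = 1027 kg m⁻³. Annual water volume added = 441 Gt / ρ_w = 4.410×10^14 kg / 1027 kg m⁻³ = 4.294×10^11 m³.
Δh per year = 4.294×10^11 / 3.50×10^14 = 1.23×10^-3 m = 1.23 mm.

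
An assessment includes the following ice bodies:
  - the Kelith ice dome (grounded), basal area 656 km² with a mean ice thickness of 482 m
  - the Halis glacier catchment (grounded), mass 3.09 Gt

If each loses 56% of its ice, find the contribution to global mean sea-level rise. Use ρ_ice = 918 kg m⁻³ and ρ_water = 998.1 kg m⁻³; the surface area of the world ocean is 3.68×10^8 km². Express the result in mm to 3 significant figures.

≈ 0.447 mm

Kelith: ice volume = 656 km² × 482 m = 316.2 km³; 0.56 × 316.2 × (918/998.1) = 162.9 km³ of water.
Halis: 0.56 × 3.09 Gt = 1.730×10^12 kg; dividing by ρ_w = 998.1 kg m⁻³ gives 1.734×10^9 m³ of water.
Total added water ≈ 1.646×10^11 m³ over 3.68×10^14 m² → Δh = 4.47×10^-4 m = 0.447 mm.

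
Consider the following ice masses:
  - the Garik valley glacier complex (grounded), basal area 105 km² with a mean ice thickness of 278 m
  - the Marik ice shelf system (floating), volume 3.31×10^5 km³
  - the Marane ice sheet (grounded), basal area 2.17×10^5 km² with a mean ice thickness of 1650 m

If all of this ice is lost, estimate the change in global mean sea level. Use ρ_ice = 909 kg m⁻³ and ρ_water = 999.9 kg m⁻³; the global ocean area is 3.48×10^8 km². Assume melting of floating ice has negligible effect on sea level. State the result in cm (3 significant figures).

Garik: ice volume = 105 km² × 278 m = 29.19 km³; 29.19 × (909/999.9) = 26.54 km³ of water.
The Marik ice shelf system is floating and already displaces its own weight of water, so its melt adds essentially nothing to sea level.
Marane: ice volume = 2.17×10^5 km² × 1650 m = 3.580×10^5 km³; 3.580×10^5 × (909/999.9) = 3.255×10^5 km³ of water.
Total added water ≈ 3.255×10^14 m³ over 3.48×10^14 m² → Δh = 0.935 m = 93.5 cm.

≈ 93.5 cm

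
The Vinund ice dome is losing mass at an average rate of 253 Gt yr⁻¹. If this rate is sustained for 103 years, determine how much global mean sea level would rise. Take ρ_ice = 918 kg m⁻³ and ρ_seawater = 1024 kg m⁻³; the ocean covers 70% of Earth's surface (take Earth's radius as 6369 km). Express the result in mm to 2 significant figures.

Total mass lost = 253 Gt/yr × 103 yr = 2.606×10^4 Gt = 2.606×10^16 kg.
ρ_w = 1024 kg m⁻³, so water volume = 2.606×10^16 / 1024 = 2.545×10^13 m³.
Δh = 2.545×10^13 / 3.57×10^14 = 0.0713 m = 71 mm.

≈ 71 mm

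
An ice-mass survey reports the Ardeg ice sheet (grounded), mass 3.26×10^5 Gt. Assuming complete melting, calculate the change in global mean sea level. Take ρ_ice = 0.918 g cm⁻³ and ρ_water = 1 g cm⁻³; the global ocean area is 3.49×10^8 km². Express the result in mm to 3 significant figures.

Ardeg: 3.26×10^5 Gt = 3.260×10^17 kg; dividing by ρ_w = 1 g cm⁻³ = 1000 kg m⁻³ gives 3.260×10^14 m³ of water.
Spread over 3.49×10^14 m² of ocean, Δh = 3.260×10^14 / 3.49×10^14 = 0.934 m = 934 mm.

≈ 934 mm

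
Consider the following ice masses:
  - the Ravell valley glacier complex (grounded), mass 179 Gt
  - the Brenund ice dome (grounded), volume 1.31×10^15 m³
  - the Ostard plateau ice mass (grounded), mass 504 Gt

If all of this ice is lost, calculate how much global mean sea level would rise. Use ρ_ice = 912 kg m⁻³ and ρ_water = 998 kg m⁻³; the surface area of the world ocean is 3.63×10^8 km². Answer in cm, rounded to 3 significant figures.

Ravell: 179 Gt = 1.790×10^14 kg; dividing by ρ_w = 998 kg m⁻³ gives 1.794×10^11 m³ of water.
Brenund: 1.31×10^15 m³ × (912/998) = 1.197×10^15 m³ of water.
Ostard: 504 Gt = 5.040×10^14 kg; dividing by ρ_w = 998 kg m⁻³ gives 5.050×10^11 m³ of water.
Total added water ≈ 1.198×10^15 m³ over 3.63×10^14 m² → Δh = 3.30 m = 330 cm.

≈ 330 cm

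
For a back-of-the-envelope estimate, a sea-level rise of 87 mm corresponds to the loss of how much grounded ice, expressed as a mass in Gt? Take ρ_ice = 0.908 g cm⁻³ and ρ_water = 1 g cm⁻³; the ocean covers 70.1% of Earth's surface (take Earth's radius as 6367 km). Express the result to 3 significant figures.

Required water volume = Δh × A = 0.087 m × 3.57×10^14 m² = 3.107×10^13 m³.
ρ_w = 1 g cm⁻³ = 1000 kg m⁻³, so the mass of water = 3.107×10^13 m³ × 1000 kg m⁻³ = 3.107×10^16 kg = 3.11×10^4 Gt (and the same mass of ice, by conservation).

≈ 3.11×10^4 Gt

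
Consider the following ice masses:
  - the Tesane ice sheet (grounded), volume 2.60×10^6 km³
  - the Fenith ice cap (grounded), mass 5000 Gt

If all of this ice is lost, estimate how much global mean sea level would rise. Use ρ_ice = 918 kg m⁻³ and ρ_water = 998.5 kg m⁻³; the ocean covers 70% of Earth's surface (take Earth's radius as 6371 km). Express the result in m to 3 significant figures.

≈ 6.71 m

Tesane: 2.60×10^6 km³ × (918/998.5) = 2.390×10^6 km³ of water.
Fenith: 5000 Gt = 5.000×10^15 kg; dividing by ρ_w = 998.5 kg m⁻³ gives 5.008×10^12 m³ of water.
Total added water ≈ 2.395×10^15 m³ over 3.57×10^14 m² → Δh = 6.71 m.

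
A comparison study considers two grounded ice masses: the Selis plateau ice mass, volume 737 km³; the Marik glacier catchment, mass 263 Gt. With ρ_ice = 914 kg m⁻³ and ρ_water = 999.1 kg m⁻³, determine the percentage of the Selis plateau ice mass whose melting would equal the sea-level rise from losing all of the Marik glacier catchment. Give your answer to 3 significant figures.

Equal sea-level rise means equal mass of meltwater, i.e. equal mass of ice lost.
Ice mass of Marik: 2.630×10^14 kg; ice mass of Selis: 6.736×10^14 kg.
Fraction required = 2.630×10^14 / 6.736×10^14 = 0.390 → 39.0 %.

≈ 39.0 %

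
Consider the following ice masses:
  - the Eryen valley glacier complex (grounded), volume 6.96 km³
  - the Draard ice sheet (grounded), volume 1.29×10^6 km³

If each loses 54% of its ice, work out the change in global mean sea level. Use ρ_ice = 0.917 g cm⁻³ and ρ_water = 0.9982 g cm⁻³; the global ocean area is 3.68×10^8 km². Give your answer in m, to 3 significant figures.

Eryen: 0.54 × 6.96 km³ × (917/998.2) = 3.453 km³ of water.
Draard: 0.54 × 1.29×10^6 km³ × (917/998.2) = 6.399×10^5 km³ of water.
Total added water ≈ 6.399×10^14 m³ over 3.68×10^14 m² → Δh = 1.74 m.

≈ 1.74 m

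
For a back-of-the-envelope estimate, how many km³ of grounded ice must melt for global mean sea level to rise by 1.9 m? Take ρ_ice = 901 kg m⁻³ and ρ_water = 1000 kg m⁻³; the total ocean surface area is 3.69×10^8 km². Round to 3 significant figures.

Required water volume = Δh × A = 1.9 m × 3.69×10^14 m² = 7.011×10^14 m³ = 7.011×10^5 km³.
Ice volume = water volume × ρ_w/ρ_ice = 7.011×10^5 × 1000/901 = 7.78×10^5 km³.

≈ 7.78×10^5 km³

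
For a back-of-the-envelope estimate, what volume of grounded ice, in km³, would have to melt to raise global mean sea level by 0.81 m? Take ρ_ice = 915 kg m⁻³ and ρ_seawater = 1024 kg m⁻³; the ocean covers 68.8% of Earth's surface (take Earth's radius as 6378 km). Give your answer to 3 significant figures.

≈ 3.19×10^5 km³

Required water volume = Δh × A = 0.81 m × 3.52×10^14 m² = 2.849×10^14 m³ = 2.849×10^5 km³.
Ice volume = water volume × ρ_w/ρ_ice = 2.849×10^5 × 1024/915 = 3.19×10^5 km³.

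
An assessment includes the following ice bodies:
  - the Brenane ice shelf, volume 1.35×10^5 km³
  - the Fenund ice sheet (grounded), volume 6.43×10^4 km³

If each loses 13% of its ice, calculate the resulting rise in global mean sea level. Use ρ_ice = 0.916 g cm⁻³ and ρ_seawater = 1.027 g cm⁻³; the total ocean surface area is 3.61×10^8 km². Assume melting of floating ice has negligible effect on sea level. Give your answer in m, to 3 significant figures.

The Brenane ice shelf is floating and already displaces its own weight of water, so its melt adds essentially nothing to sea level.
Fenund: 0.13 × 6.43×10^4 km³ × (916/1027) = 7456 km³ of water.
Total added water ≈ 7.456×10^12 m³ over 3.61×10^14 m² → Δh = 0.0207 m.

≈ 0.0207 m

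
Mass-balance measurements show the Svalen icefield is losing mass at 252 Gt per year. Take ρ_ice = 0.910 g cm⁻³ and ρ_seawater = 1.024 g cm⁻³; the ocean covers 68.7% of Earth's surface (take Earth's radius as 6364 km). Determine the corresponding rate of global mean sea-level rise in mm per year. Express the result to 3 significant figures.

ρ_w = 1.024 g cm⁻³ = 1024 kg m⁻³. Annual water volume added = 252 Gt / ρ_w = 2.520×10^14 kg / 1024 kg m⁻³ = 2.461×10^11 m³.
Δh per year = 2.461×10^11 / 3.50×10^14 = 7.04×10^-4 m = 0.704 mm.

≈ 0.704 mm/yr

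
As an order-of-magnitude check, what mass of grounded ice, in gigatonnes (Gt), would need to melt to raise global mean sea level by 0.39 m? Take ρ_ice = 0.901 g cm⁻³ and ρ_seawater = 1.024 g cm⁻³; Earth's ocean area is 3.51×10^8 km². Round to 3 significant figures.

Required water volume = Δh × A = 0.39 m × 3.51×10^14 m² = 1.369×10^14 m³.
ρ_w = 1.024 g cm⁻³ = 1024 kg m⁻³, so the mass of water = 1.369×10^14 m³ × 1024 kg m⁻³ = 1.402×10^17 kg = 1.40×10^5 Gt (and the same mass of ice, by conservation).

≈ 1.40×10^5 Gt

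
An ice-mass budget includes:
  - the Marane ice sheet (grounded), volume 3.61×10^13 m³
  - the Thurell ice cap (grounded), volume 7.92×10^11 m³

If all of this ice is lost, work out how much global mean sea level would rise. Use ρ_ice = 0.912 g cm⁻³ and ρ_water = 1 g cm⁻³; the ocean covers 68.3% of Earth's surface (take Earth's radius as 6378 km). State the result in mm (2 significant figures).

≈ 96 mm

Marane: 3.61×10^13 m³ × (912/1000) = 3.292×10^13 m³ of water.
Thurell: 7.92×10^11 m³ × (912/1000) = 7.223×10^11 m³ of water.
Total added water ≈ 3.365×10^13 m³ over 3.49×10^14 m² → Δh = 0.0964 m = 96 mm.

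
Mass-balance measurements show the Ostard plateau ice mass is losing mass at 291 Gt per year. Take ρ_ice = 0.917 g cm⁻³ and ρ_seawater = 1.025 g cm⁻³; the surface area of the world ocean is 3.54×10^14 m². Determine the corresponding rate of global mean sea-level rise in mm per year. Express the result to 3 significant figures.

ρ_w = 1.025 g cm⁻³ = 1025 kg m⁻³. Annual water volume added = 291 Gt / ρ_w = 2.910×10^14 kg / 1025 kg m⁻³ = 2.839×10^11 m³.
Δh per year = 2.839×10^11 / 3.54×10^14 = 8.02×10^-4 m = 0.802 mm.

≈ 0.802 mm/yr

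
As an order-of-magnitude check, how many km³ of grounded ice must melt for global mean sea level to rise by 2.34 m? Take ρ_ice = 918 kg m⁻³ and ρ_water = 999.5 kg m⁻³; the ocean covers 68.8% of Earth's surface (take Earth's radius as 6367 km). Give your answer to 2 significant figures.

≈ 8.9×10^5 km³

Required water volume = Δh × A = 2.34 m × 3.50×10^14 m² = 8.201×10^14 m³ = 8.201×10^5 km³.
Ice volume = water volume × ρ_w/ρ_ice = 8.201×10^5 × 999.5/918 = 8.9×10^5 km³.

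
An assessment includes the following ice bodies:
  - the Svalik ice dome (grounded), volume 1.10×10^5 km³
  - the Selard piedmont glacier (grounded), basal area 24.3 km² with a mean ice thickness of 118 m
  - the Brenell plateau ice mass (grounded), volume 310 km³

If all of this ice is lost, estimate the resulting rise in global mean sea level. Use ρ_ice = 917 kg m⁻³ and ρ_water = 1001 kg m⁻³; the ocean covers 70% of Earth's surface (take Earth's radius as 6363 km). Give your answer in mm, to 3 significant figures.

≈ 284 mm

Svalik: 1.10×10^5 km³ × (917/1001) = 1.008×10^5 km³ of water.
Selard: ice volume = 24.3 km² × 118 m = 2.867 km³; 2.867 × (917/1001) = 2.627 km³ of water.
Brenell: 310 km³ × (917/1001) = 284.0 km³ of water.
Total added water ≈ 1.011×10^14 m³ over 3.56×10^14 m² → Δh = 0.284 m = 284 mm.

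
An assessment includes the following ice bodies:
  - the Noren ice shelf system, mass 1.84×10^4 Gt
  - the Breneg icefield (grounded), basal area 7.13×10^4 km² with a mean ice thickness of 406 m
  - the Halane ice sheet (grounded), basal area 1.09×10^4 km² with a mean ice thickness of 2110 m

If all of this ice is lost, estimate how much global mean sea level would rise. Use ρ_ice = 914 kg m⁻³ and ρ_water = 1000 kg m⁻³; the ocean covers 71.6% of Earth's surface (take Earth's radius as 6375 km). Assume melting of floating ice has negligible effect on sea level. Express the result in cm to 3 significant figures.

≈ 13.0 cm

The Noren ice shelf system is floating and already displaces its own weight of water, so its melt adds essentially nothing to sea level.
Breneg: ice volume = 7.13×10^4 km² × 406 m = 2.895×10^4 km³; 2.895×10^4 × (914/1000) = 2.646×10^4 km³ of water.
Halane: ice volume = 1.09×10^4 km² × 2110 m = 2.300×10^4 km³; 2.300×10^4 × (914/1000) = 2.102×10^4 km³ of water.
Total added water ≈ 4.748×10^13 m³ over 3.66×10^14 m² → Δh = 0.130 m = 13.0 cm.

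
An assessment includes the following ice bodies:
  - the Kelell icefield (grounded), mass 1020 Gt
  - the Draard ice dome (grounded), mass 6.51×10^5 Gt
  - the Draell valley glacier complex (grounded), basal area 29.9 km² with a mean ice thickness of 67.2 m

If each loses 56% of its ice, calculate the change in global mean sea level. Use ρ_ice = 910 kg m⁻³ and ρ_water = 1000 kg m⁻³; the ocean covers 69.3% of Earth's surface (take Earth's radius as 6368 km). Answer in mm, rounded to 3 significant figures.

Kelell: 0.56 × 1020 Gt = 5.712×10^14 kg; dividing by ρ_w = 1000 kg m⁻³ gives 5.712×10^11 m³ of water.
Draard: 0.56 × 6.51×10^5 Gt = 3.646×10^17 kg; dividing by ρ_w = 1000 kg m⁻³ gives 3.646×10^14 m³ of water.
Draell: ice volume = 29.9 km² × 67.2 m = 2.009 km³; 0.56 × 2.009 × (910/1000) = 1.024 km³ of water.
Total added water ≈ 3.651×10^14 m³ over 3.53×10^14 m² → Δh = 1.03 m = 1030 mm.

≈ 1030 mm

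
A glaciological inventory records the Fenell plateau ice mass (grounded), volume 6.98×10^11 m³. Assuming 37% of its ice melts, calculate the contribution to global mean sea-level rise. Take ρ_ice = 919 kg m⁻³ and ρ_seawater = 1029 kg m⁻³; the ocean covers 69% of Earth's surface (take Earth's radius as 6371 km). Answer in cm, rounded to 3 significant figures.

≈ 0.0655 cm

Fenell: 0.37 × 6.98×10^11 m³ × (919/1029) = 2.307×10^11 m³ of water.
Spread over 3.52×10^14 m² of ocean, Δh = 2.307×10^11 / 3.52×10^14 = 6.55×10^-4 m = 0.0655 cm.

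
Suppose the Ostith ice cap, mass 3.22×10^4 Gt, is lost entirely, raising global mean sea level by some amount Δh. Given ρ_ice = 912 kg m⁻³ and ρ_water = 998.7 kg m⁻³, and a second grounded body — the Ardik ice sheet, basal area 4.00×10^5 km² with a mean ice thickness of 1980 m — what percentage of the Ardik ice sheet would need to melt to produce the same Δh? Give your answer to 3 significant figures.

Equal sea-level rise means equal mass of meltwater, i.e. equal mass of ice lost.
Ice mass of Ostith: 3.220×10^16 kg; ice mass of Ardik: 7.223×10^17 kg.
Fraction required = 3.220×10^16 / 7.223×10^17 = 0.0446 → 4.46 %.

≈ 4.46 %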